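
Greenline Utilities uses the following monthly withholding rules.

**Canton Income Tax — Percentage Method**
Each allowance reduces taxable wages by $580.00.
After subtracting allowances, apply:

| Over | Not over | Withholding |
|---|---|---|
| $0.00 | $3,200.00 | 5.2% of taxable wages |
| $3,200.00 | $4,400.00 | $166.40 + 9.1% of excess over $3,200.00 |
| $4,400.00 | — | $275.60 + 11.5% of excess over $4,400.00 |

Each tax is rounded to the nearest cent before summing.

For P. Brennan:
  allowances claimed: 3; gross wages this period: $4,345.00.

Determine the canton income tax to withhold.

Canton Income Tax: taxable = $4,345.00 − 3×$580.00 = $2,605.00
  5.2% × $2,605.00 = $135.46

$135.46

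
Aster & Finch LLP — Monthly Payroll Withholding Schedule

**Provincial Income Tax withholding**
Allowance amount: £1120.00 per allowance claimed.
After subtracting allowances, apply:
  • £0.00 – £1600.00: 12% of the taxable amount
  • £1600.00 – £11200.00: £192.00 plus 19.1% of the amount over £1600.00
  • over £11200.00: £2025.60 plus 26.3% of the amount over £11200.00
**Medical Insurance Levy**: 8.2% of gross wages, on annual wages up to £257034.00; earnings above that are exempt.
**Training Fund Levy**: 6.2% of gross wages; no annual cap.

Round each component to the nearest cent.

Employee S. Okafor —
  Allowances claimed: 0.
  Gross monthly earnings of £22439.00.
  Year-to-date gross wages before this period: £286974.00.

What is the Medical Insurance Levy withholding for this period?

Medical Insurance Levy: YTD £286974.00 ≥ cap £257034.00 → £0.00

£0.00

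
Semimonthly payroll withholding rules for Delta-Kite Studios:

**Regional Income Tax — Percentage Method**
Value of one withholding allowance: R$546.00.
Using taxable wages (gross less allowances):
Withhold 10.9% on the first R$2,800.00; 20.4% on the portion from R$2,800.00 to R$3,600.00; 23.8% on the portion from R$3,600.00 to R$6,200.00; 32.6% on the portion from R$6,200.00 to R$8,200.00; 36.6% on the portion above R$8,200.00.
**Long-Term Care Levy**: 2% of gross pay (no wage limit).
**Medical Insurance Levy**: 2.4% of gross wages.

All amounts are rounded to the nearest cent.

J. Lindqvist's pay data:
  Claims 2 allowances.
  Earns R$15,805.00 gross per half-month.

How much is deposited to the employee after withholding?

R$10,986.62

Regional Income Tax: taxable = R$15,805.00 − 2×R$546.00 = R$14,713.00
  R$1,739.20 + 36.6% × (R$14,713.00 − R$8,200.00) = R$1,739.20 + 36.6% × R$6,513.00 = R$4,122.96
Long-Term Care Levy: 2% × R$15,805.00 = R$316.10
Medical Insurance Levy: 2.4% × R$15,805.00 = R$379.32
Total withheld: R$4,122.96 + R$316.10 + R$379.32 = R$4,818.38
Net pay: R$15,805.00 − R$4,818.38 = R$10,986.62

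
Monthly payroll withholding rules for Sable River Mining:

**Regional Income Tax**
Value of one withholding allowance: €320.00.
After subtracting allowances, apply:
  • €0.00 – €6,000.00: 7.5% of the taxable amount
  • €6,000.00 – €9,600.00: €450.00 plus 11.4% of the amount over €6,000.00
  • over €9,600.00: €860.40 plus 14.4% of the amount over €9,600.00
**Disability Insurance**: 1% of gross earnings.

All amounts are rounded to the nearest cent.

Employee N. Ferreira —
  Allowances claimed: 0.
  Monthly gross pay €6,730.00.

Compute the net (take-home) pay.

Regional Income Tax: taxable = €6,730.00
  €450.00 + 11.4% × (€6,730.00 − €6,000.00) = €450.00 + 11.4% × €730.00 = €533.22
Disability Insurance: 1% × €6,730.00 = €67.30
Total withheld: €533.22 + €67.30 = €600.52
Net pay: €6,730.00 − €600.52 = €6,129.48

€6,129.48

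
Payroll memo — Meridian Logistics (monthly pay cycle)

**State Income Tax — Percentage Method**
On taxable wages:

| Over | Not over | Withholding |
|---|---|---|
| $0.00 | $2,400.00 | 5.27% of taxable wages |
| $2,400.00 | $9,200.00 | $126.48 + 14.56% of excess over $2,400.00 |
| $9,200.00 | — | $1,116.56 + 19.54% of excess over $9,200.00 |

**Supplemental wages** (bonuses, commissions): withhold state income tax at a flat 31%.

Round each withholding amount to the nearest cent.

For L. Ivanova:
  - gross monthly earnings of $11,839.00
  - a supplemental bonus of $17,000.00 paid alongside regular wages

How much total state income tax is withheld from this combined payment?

$6,902.22

State Income Tax: taxable = $11,839.00
  $1,116.56 + 19.54% × ($11,839.00 − $9,200.00) = $1,116.56 + 19.54% × $2,639.00 = $1,632.22
Supplemental (31% flat on bonus): 31% × $17,000.00 = $5,270.00
Total state income tax: $1,632.22 + $5,270.00 = $6,902.22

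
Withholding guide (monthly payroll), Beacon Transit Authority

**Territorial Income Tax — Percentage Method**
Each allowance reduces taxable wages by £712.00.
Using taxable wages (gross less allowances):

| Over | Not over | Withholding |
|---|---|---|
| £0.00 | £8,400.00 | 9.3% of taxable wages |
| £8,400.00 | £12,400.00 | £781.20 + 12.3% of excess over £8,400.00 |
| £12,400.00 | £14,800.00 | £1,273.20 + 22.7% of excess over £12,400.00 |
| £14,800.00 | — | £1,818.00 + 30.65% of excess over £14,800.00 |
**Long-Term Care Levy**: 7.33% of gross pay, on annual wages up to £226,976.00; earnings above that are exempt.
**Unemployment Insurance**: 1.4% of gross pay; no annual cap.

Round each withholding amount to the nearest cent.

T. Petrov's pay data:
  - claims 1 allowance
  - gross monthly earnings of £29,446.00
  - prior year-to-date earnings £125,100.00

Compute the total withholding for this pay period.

£8,659.40

Territorial Income Tax: taxable = £29,446.00 − 1×£712.00 = £28,734.00
  £1,818.00 + 30.65% × (£28,734.00 − £14,800.00) = £1,818.00 + 30.65% × £13,934.00 = £6,088.77
Long-Term Care Levy: 7.33% × £29,446.00 = £2,158.39
Unemployment Insurance: 1.4% × £29,446.00 = £412.24
Total: £6,088.77 + £2,158.39 + £412.24 = £8,659.40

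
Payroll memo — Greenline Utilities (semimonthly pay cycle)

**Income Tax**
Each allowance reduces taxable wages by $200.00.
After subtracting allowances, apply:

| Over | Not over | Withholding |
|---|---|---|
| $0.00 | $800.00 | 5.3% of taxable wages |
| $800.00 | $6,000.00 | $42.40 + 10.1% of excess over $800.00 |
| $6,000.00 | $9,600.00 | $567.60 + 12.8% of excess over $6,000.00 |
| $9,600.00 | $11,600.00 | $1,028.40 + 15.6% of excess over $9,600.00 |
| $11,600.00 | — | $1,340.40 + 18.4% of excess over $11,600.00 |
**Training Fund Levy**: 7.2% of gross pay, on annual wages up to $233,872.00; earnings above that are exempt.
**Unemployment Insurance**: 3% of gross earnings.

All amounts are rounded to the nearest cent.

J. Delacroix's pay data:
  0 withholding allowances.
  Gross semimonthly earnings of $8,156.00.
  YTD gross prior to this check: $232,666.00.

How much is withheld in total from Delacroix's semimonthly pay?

Income Tax: taxable = $8,156.00
  $567.60 + 12.8% × ($8,156.00 − $6,000.00) = $567.60 + 12.8% × $2,156.00 = $843.57
Training Fund Levy: cap $233,872.00 − YTD $232,666.00 = $1,206.00 subject; 7.2% × $1,206.00 = $86.83
Unemployment Insurance: 3% × $8,156.00 = $244.68
Total: $843.57 + $86.83 + $244.68 = $1,175.08

$1,175.08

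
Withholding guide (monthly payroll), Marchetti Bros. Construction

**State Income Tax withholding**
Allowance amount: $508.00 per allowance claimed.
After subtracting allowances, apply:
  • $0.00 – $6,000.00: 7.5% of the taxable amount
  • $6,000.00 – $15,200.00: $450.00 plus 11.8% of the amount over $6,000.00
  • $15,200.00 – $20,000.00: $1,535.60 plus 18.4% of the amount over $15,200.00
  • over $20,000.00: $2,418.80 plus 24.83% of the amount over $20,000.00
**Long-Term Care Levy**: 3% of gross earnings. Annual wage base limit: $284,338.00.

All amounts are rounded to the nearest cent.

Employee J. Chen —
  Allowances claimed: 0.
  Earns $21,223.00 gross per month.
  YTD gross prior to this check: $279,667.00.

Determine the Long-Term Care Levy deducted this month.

Long-Term Care Levy: cap $284,338.00 − YTD $279,667.00 = $4,671.00 subject; 3% × $4,671.00 = $140.13

$140.13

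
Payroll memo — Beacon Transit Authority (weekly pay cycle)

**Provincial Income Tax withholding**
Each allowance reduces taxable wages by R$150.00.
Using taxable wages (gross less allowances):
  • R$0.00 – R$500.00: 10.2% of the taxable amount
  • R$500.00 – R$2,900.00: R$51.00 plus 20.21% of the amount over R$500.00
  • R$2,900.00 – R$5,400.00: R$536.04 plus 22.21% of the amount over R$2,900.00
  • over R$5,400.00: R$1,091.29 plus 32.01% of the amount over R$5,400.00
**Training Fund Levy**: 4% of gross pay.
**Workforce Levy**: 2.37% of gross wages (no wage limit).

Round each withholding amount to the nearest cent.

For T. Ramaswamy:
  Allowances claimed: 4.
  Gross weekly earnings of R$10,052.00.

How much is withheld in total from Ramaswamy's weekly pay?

R$3,028.65

Provincial Income Tax: taxable = R$10,052.00 − 4×R$150.00 = R$9,452.00
  R$1,091.29 + 32.01% × (R$9,452.00 − R$5,400.00) = R$1,091.29 + 32.01% × R$4,052.00 = R$2,388.34
Training Fund Levy: 4% × R$10,052.00 = R$402.08
Workforce Levy: 2.37% × R$10,052.00 = R$238.23
Total: R$2,388.34 + R$402.08 + R$238.23 = R$3,028.65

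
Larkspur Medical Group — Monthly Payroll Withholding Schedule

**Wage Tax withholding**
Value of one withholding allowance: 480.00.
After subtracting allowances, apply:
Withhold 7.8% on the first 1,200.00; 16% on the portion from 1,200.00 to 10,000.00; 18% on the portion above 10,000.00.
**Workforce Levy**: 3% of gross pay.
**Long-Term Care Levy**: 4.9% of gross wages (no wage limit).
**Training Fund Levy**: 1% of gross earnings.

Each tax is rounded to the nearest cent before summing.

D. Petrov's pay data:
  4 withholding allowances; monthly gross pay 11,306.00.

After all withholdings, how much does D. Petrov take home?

8,896.41

Wage Tax: taxable = 11,306.00 − 4×480.00 = 9,386.00
  93.60 + 16% × (9,386.00 − 1,200.00) = 93.60 + 16% × 8,186.00 = 1,403.36
Workforce Levy: 3% × 11,306.00 = 339.18
Long-Term Care Levy: 4.9% × 11,306.00 = 553.99
Training Fund Levy: 1% × 11,306.00 = 113.06
Total withheld: 1,403.36 + 339.18 + 553.99 + 113.06 = 2,409.59
Net pay: 11,306.00 − 2,409.59 = 8,896.41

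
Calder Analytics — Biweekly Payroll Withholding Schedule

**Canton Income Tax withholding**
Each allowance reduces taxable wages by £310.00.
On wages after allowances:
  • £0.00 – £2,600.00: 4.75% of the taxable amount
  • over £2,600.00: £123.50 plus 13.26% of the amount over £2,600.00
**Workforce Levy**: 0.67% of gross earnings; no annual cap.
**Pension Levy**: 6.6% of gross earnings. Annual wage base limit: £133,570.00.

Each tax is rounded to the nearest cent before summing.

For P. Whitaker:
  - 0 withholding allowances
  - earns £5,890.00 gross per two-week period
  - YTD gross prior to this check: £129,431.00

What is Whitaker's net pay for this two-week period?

£5,017.62

Canton Income Tax: taxable = £5,890.00
  £123.50 + 13.26% × (£5,890.00 − £2,600.00) = £123.50 + 13.26% × £3,290.00 = £559.75
Workforce Levy: 0.67% × £5,890.00 = £39.46
Pension Levy: cap £133,570.00 − YTD £129,431.00 = £4,139.00 subject; 6.6% × £4,139.00 = £273.17
Total withheld: £559.75 + £39.46 + £273.17 = £872.38
Net pay: £5,890.00 − £872.38 = £5,017.62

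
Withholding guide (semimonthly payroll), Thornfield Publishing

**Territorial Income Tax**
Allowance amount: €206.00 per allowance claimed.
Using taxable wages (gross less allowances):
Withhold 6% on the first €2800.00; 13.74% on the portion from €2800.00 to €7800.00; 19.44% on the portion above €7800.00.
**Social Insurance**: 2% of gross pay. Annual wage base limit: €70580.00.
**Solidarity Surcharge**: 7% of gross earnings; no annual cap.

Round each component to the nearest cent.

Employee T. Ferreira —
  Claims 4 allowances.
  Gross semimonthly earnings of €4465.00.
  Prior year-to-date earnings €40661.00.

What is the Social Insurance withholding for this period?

€89.30

Social Insurance: 2% × €4465.00 = €89.30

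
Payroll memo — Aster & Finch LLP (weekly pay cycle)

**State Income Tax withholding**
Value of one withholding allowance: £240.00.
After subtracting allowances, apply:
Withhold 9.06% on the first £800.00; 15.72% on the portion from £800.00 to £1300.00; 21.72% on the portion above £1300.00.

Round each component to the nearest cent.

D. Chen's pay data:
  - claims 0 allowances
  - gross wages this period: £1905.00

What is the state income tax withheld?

State Income Tax: taxable = £1905.00
  £151.08 + 21.72% × (£1905.00 − £1300.00) = £151.08 + 21.72% × £605.00 = £282.49

£282.49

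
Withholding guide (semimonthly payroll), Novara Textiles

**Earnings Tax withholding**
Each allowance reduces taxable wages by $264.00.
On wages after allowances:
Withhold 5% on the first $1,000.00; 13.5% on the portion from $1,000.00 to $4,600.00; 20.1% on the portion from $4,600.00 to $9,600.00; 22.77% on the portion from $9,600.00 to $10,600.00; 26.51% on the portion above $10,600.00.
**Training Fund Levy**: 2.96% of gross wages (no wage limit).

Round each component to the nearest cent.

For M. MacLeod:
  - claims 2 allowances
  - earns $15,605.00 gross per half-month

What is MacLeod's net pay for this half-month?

Earnings Tax: taxable = $15,605.00 − 2×$264.00 = $15,077.00
  $1,768.70 + 26.51% × ($15,077.00 − $10,600.00) = $1,768.70 + 26.51% × $4,477.00 = $2,955.55
Training Fund Levy: 2.96% × $15,605.00 = $461.91
Total withheld: $2,955.55 + $461.91 = $3,417.46
Net pay: $15,605.00 − $3,417.46 = $12,187.54

$12,187.54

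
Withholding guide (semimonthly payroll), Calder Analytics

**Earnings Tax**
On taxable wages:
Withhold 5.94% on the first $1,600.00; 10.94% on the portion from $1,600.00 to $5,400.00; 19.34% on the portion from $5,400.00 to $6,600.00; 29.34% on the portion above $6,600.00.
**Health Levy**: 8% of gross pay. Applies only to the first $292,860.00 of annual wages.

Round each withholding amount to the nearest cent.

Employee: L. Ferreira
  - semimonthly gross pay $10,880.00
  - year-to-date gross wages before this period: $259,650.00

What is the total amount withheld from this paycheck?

Earnings Tax: taxable = $10,880.00
  $742.84 + 29.34% × ($10,880.00 − $6,600.00) = $742.84 + 29.34% × $4,280.00 = $1,998.59
Health Levy: 8% × $10,880.00 = $870.40
Total: $1,998.59 + $870.40 = $2,868.99

$2,868.99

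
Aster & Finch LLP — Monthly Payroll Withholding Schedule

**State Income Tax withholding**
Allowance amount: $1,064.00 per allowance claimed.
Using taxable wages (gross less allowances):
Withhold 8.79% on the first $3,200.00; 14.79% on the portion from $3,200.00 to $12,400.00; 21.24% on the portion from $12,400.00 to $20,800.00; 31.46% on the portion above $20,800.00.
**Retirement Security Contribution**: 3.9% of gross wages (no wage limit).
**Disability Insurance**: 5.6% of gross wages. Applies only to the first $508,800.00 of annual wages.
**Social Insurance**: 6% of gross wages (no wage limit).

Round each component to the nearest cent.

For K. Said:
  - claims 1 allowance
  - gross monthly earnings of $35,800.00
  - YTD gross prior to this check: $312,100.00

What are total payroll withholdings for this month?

$13,359.39

State Income Tax: taxable = $35,800.00 − 1×$1,064.00 = $34,736.00
  $3,426.12 + 31.46% × ($34,736.00 − $20,800.00) = $3,426.12 + 31.46% × $13,936.00 = $7,810.39
Retirement Security Contribution: 3.9% × $35,800.00 = $1,396.20
Disability Insurance: 5.6% × $35,800.00 = $2,004.80
Social Insurance: 6% × $35,800.00 = $2,148.00
Total: $7,810.39 + $1,396.20 + $2,004.80 + $2,148.00 = $13,359.39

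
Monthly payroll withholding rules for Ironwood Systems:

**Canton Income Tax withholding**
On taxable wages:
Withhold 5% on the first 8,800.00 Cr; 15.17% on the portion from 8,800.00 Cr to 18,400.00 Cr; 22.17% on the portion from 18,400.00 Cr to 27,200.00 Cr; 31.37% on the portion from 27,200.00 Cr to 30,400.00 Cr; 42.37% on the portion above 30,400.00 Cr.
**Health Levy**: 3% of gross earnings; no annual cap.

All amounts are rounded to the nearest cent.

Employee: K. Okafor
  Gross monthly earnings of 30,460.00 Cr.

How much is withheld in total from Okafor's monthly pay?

5,790.34 Cr

Canton Income Tax: taxable = 30,460.00 Cr
  4,851.12 Cr + 42.37% × (30,460.00 Cr − 30,400.00 Cr) = 4,851.12 Cr + 42.37% × 60.00 Cr = 4,876.54 Cr
Health Levy: 3% × 30,460.00 Cr = 913.80 Cr
Total: 4,876.54 Cr + 913.80 Cr = 5,790.34 Cr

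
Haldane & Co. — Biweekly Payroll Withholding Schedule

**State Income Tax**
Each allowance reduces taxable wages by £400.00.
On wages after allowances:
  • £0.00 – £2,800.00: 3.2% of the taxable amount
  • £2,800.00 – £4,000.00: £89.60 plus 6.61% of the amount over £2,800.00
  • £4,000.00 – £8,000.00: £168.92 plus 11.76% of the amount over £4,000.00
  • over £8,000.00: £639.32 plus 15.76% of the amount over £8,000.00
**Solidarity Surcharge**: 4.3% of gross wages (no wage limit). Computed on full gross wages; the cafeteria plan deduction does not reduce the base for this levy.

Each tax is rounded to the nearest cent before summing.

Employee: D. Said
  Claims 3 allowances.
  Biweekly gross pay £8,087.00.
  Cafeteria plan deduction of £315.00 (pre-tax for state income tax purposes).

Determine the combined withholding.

State Income Tax: taxable = £8,087.00 − £315.00 − 3×£400.00 = £6,572.00
  £168.92 + 11.76% × (£6,572.00 − £4,000.00) = £168.92 + 11.76% × £2,572.00 = £471.39
Solidarity Surcharge: 4.3% × £8,087.00 = £347.74
Total: £471.39 + £347.74 = £819.13

£819.13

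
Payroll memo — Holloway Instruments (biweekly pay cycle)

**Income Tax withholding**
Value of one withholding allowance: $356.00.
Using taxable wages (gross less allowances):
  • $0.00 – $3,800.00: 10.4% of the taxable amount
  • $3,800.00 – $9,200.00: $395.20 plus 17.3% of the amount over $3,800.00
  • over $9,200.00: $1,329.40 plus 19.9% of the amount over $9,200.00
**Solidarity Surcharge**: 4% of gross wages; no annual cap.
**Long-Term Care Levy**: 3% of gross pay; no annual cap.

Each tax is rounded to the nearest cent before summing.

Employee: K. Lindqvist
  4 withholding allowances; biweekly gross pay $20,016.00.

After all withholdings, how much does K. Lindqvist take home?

Income Tax: taxable = $20,016.00 − 4×$356.00 = $18,592.00
  $1,329.40 + 19.9% × ($18,592.00 − $9,200.00) = $1,329.40 + 19.9% × $9,392.00 = $3,198.41
Solidarity Surcharge: 4% × $20,016.00 = $800.64
Long-Term Care Levy: 3% × $20,016.00 = $600.48
Total withheld: $3,198.41 + $800.64 + $600.48 = $4,599.53
Net pay: $20,016.00 − $4,599.53 = $15,416.47

$15,416.47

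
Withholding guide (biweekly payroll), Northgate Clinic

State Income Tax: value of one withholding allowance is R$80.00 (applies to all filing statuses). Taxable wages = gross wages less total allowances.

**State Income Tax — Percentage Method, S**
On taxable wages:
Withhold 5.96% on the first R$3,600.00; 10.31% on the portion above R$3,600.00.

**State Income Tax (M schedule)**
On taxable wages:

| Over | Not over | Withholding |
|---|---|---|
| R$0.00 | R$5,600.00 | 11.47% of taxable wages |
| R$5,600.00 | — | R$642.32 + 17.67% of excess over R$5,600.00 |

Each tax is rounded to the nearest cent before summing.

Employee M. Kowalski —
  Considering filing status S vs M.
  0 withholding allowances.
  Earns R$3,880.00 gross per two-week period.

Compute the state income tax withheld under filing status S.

R$243.43

State Income Tax (S): taxable = R$3,880.00
  R$214.56 + 10.31% × (R$3,880.00 − R$3,600.00) = R$214.56 + 10.31% × R$280.00 = R$243.43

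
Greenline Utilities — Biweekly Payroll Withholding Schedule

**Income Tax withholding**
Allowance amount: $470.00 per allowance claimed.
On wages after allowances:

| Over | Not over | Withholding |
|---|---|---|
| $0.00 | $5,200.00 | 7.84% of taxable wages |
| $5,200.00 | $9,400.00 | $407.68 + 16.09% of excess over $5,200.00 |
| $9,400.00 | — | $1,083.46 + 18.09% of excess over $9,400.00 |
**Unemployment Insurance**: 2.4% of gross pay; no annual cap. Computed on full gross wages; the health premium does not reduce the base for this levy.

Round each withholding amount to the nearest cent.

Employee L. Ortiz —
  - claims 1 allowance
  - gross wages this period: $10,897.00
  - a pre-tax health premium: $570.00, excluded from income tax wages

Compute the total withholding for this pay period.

$1,427.66

Income Tax: taxable = $10,897.00 − $570.00 − 1×$470.00 = $9,857.00
  $1,083.46 + 18.09% × ($9,857.00 − $9,400.00) = $1,083.46 + 18.09% × $457.00 = $1,166.13
Unemployment Insurance: 2.4% × $10,897.00 = $261.53
Total: $1,166.13 + $261.53 = $1,427.66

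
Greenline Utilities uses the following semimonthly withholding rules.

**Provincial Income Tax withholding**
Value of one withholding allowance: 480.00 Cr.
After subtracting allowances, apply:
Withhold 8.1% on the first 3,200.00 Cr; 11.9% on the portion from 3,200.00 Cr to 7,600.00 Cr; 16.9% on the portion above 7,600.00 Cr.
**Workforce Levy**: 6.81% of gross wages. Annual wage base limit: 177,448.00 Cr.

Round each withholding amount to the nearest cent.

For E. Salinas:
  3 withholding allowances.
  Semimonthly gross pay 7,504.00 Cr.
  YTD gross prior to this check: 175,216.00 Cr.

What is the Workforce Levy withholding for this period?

Workforce Levy: cap 177,448.00 Cr − YTD 175,216.00 Cr = 2,232.00 Cr subject; 6.81% × 2,232.00 Cr = 152.00 Cr

152.00 Cr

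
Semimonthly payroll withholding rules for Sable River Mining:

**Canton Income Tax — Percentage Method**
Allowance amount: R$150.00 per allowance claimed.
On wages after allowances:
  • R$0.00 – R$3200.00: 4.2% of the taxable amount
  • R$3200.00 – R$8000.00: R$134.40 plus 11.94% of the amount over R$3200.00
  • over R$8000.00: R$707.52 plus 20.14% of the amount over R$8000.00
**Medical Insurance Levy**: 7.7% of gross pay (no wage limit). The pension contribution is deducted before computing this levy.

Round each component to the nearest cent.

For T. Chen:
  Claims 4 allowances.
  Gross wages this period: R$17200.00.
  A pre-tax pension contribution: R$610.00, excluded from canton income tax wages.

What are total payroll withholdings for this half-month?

Canton Income Tax: taxable = R$17200.00 − R$610.00 − 4×R$150.00 = R$15990.00
  R$707.52 + 20.14% × (R$15990.00 − R$8000.00) = R$707.52 + 20.14% × R$7990.00 = R$2316.71
Medical Insurance Levy: 7.7% × R$16590.00 = R$1277.43
Total: R$2316.71 + R$1277.43 = R$3594.14

R$3594.14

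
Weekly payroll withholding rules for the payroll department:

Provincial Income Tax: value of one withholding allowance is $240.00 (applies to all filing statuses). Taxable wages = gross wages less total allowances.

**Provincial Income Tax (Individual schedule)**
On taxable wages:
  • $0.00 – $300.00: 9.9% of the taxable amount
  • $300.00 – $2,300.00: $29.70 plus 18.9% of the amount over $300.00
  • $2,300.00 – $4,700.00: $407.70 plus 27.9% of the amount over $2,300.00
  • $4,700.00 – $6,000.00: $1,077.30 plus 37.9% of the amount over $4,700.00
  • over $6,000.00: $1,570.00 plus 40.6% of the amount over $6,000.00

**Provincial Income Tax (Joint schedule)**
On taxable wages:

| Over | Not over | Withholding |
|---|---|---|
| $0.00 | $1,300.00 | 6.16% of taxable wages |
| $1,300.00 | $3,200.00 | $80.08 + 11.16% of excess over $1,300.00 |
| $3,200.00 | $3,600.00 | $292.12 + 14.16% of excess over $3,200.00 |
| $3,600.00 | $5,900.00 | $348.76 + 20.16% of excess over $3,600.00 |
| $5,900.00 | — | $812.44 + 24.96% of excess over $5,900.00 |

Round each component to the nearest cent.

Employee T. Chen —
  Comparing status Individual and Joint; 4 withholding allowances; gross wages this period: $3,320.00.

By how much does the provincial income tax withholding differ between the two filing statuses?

$226.06

Provincial Income Tax (Individual): taxable = $3,320.00 − 4×$240.00 = $2,360.00
  $407.70 + 27.9% × ($2,360.00 − $2,300.00) = $407.70 + 27.9% × $60.00 = $424.44
Provincial Income Tax (Joint): taxable = $3,320.00 − 4×$240.00 = $2,360.00
  $80.08 + 11.16% × ($2,360.00 − $1,300.00) = $80.08 + 11.16% × $1,060.00 = $198.38
Difference: |$424.44 − $198.38| = $226.06 (higher under Individual)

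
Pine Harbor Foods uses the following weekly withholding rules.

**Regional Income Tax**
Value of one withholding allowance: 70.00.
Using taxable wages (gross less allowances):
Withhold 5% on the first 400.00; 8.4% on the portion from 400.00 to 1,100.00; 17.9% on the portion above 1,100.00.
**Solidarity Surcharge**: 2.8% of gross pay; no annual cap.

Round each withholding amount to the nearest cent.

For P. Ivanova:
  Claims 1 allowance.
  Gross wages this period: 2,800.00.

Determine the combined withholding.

448.97

Regional Income Tax: taxable = 2,800.00 − 1×70.00 = 2,730.00
  78.80 + 17.9% × (2,730.00 − 1,100.00) = 78.80 + 17.9% × 1,630.00 = 370.57
Solidarity Surcharge: 2.8% × 2,800.00 = 78.40
Total: 370.57 + 78.40 = 448.97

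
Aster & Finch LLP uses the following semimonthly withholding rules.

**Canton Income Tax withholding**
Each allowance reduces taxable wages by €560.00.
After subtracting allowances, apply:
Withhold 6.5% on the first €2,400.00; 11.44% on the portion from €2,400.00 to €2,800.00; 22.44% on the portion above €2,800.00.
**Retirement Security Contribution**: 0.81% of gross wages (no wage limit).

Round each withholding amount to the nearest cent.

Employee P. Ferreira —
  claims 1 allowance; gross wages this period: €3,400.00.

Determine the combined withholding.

€238.28

Canton Income Tax: taxable = €3,400.00 − 1×€560.00 = €2,840.00
  €201.76 + 22.44% × (€2,840.00 − €2,800.00) = €201.76 + 22.44% × €40.00 = €210.74
Retirement Security Contribution: 0.81% × €3,400.00 = €27.54
Total: €210.74 + €27.54 = €238.28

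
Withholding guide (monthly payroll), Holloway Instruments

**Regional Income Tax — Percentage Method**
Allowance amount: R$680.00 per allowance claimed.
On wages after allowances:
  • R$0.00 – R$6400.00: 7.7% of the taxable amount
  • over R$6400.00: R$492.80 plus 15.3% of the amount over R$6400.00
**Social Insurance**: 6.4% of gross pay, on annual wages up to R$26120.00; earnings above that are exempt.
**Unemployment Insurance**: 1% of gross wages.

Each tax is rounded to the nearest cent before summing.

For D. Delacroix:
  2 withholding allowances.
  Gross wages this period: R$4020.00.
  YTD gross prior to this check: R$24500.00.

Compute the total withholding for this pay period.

R$348.70

Regional Income Tax: taxable = R$4020.00 − 2×R$680.00 = R$2660.00
  7.7% × R$2660.00 = R$204.82
Social Insurance: cap R$26120.00 − YTD R$24500.00 = R$1620.00 subject; 6.4% × R$1620.00 = R$103.68
Unemployment Insurance: 1% × R$4020.00 = R$40.20
Total: R$204.82 + R$103.68 + R$40.20 = R$348.70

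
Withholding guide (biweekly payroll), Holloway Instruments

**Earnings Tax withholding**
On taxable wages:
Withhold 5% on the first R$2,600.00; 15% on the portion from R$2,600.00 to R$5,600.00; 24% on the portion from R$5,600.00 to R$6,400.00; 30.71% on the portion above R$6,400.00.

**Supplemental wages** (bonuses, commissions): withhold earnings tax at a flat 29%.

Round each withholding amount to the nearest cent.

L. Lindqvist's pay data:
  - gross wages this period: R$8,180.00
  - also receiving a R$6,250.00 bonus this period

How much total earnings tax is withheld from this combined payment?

Earnings Tax: taxable = R$8,180.00
  R$772.00 + 30.71% × (R$8,180.00 − R$6,400.00) = R$772.00 + 30.71% × R$1,780.00 = R$1,318.64
Supplemental (29% flat on bonus): 29% × R$6,250.00 = R$1,812.50
Total earnings tax: R$1,318.64 + R$1,812.50 = R$3,131.14

R$3,131.14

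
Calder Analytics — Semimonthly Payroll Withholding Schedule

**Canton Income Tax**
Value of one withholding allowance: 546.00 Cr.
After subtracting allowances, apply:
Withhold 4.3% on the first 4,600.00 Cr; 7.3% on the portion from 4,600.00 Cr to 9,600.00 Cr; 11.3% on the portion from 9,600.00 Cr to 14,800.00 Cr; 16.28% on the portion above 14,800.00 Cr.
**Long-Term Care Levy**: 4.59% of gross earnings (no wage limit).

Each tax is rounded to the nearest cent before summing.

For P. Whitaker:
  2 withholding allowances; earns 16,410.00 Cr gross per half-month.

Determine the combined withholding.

Canton Income Tax: taxable = 16,410.00 Cr − 2×546.00 Cr = 15,318.00 Cr
  1,150.40 Cr + 16.28% × (15,318.00 Cr − 14,800.00 Cr) = 1,150.40 Cr + 16.28% × 518.00 Cr = 1,234.73 Cr
Long-Term Care Levy: 4.59% × 16,410.00 Cr = 753.22 Cr
Total: 1,234.73 Cr + 753.22 Cr = 1,987.95 Cr

1,987.95 Cr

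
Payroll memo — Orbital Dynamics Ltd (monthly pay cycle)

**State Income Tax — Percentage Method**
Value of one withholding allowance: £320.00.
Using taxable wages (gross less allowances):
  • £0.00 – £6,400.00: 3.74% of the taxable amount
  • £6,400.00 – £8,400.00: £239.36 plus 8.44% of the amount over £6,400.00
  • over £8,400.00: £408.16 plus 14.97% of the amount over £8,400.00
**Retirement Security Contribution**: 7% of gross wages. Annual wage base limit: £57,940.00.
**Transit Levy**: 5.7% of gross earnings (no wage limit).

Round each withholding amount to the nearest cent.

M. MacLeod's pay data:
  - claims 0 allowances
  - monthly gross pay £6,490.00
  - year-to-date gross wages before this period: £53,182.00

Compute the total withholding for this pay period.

£949.95

State Income Tax: taxable = £6,490.00
  £239.36 + 8.44% × (£6,490.00 − £6,400.00) = £239.36 + 8.44% × £90.00 = £246.96
Retirement Security Contribution: cap £57,940.00 − YTD £53,182.00 = £4,758.00 subject; 7% × £4,758.00 = £333.06
Transit Levy: 5.7% × £6,490.00 = £369.93
Total: £246.96 + £333.06 + £369.93 = £949.95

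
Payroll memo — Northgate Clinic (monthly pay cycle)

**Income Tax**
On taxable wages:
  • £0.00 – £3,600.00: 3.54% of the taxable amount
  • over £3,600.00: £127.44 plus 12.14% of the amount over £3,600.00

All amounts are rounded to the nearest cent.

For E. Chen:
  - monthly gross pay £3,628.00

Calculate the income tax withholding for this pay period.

Income Tax: taxable = £3,628.00
  £127.44 + 12.14% × (£3,628.00 − £3,600.00) = £127.44 + 12.14% × £28.00 = £130.84

£130.84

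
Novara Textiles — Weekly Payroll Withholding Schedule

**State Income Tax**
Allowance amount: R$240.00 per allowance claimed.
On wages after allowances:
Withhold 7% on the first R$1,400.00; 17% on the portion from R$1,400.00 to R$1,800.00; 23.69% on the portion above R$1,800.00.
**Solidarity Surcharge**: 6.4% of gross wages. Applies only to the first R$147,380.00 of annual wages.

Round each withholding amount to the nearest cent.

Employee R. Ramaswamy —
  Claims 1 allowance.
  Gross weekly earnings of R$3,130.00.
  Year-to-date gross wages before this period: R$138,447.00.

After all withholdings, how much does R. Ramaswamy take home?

State Income Tax: taxable = R$3,130.00 − 1×R$240.00 = R$2,890.00
  R$166.00 + 23.69% × (R$2,890.00 − R$1,800.00) = R$166.00 + 23.69% × R$1,090.00 = R$424.22
Solidarity Surcharge: 6.4% × R$3,130.00 = R$200.32
Total withheld: R$424.22 + R$200.32 = R$624.54
Net pay: R$3,130.00 − R$624.54 = R$2,505.46

R$2,505.46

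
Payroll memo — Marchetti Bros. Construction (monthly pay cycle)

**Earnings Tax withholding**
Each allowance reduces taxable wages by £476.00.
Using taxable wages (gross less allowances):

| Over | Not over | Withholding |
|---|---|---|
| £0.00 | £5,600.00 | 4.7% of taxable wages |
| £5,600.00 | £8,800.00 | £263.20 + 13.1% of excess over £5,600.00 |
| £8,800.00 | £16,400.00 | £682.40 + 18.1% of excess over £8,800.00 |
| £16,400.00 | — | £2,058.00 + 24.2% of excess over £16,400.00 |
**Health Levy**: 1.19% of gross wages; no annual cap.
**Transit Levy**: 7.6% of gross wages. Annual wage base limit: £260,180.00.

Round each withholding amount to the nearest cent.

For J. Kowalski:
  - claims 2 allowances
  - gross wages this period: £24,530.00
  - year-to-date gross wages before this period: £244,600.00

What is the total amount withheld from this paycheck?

£5,271.07

Earnings Tax: taxable = £24,530.00 − 2×£476.00 = £23,578.00
  £2,058.00 + 24.2% × (£23,578.00 − £16,400.00) = £2,058.00 + 24.2% × £7,178.00 = £3,795.08
Health Levy: 1.19% × £24,530.00 = £291.91
Transit Levy: cap £260,180.00 − YTD £244,600.00 = £15,580.00 subject; 7.6% × £15,580.00 = £1,184.08
Total: £3,795.08 + £291.91 + £1,184.08 = £5,271.07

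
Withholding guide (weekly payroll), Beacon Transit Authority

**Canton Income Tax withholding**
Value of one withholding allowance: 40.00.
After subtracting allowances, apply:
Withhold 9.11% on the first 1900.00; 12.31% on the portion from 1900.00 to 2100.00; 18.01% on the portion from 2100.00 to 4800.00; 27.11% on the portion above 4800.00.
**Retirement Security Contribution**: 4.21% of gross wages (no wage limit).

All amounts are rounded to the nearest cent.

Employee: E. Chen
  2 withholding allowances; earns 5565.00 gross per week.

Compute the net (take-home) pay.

4461.03

Canton Income Tax: taxable = 5565.00 − 2×40.00 = 5485.00
  683.98 + 27.11% × (5485.00 − 4800.00) = 683.98 + 27.11% × 685.00 = 869.68
Retirement Security Contribution: 4.21% × 5565.00 = 234.29
Total withheld: 869.68 + 234.29 = 1103.97
Net pay: 5565.00 − 1103.97 = 4461.03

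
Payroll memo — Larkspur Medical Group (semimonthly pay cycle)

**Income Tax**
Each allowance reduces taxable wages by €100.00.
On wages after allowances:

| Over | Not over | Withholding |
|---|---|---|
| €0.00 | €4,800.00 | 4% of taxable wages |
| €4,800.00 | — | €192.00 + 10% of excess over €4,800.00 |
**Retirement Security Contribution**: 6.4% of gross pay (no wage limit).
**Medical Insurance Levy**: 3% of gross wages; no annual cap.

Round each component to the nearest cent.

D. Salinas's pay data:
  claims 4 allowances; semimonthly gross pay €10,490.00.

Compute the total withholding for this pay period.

€1,707.06

Income Tax: taxable = €10,490.00 − 4×€100.00 = €10,090.00
  €192.00 + 10% × (€10,090.00 − €4,800.00) = €192.00 + 10% × €5,290.00 = €721.00
Retirement Security Contribution: 6.4% × €10,490.00 = €671.36
Medical Insurance Levy: 3% × €10,490.00 = €314.70
Total: €721.00 + €671.36 + €314.70 = €1,707.06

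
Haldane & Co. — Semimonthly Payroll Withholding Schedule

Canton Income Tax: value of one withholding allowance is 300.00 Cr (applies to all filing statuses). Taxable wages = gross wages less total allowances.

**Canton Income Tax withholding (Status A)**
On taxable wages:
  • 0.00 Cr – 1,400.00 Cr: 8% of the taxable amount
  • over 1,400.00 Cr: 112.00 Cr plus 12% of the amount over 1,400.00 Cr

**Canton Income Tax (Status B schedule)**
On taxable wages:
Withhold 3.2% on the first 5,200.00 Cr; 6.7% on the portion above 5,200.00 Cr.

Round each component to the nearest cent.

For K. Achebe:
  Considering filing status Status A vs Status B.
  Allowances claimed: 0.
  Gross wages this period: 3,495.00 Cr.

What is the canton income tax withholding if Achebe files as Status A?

363.40 Cr

Canton Income Tax (Status A): taxable = 3,495.00 Cr
  112.00 Cr + 12% × (3,495.00 Cr − 1,400.00 Cr) = 112.00 Cr + 12% × 2,095.00 Cr = 363.40 Cr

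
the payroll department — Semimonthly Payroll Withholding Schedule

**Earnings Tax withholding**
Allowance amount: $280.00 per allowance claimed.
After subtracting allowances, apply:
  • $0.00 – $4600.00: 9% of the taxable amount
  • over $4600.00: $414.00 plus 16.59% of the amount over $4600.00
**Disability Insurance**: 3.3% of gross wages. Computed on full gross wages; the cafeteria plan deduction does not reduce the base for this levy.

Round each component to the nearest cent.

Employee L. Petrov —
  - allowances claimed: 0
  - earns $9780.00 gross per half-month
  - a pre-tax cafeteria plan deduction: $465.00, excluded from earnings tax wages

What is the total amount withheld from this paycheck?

Earnings Tax: taxable = $9780.00 − $465.00 = $9315.00
  $414.00 + 16.59% × ($9315.00 − $4600.00) = $414.00 + 16.59% × $4715.00 = $1196.22
Disability Insurance: 3.3% × $9780.00 = $322.74
Total: $1196.22 + $322.74 = $1518.96

$1518.96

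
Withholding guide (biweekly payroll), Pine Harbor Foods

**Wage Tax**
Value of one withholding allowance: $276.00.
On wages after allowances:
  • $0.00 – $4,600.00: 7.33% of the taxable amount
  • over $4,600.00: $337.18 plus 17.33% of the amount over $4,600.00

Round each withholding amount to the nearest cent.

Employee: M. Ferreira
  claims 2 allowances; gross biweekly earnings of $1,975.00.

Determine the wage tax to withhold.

$104.31

Wage Tax: taxable = $1,975.00 − 2×$276.00 = $1,423.00
  7.33% × $1,423.00 = $104.31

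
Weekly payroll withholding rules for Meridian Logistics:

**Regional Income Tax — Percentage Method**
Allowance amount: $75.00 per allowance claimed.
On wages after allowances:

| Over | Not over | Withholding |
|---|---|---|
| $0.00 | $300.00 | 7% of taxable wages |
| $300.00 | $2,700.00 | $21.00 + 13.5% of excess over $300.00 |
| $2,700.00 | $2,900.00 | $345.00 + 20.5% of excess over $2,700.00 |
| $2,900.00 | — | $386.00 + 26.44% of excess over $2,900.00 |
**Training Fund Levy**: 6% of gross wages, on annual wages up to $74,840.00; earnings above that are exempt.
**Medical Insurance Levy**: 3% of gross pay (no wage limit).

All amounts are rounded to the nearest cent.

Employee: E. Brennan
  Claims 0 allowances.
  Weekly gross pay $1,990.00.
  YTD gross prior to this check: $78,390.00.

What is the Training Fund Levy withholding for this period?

$0.00

Training Fund Levy: YTD $78,390.00 ≥ cap $74,840.00 → $0.00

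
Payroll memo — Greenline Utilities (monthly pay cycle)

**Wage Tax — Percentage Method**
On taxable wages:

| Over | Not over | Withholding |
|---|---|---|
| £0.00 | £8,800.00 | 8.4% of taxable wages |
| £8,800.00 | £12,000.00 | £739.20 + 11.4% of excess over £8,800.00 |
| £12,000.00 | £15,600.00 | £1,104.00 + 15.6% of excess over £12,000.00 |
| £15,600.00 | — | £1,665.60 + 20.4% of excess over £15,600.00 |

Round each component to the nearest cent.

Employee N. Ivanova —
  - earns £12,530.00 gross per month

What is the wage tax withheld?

Wage Tax: taxable = £12,530.00
  £1,104.00 + 15.6% × (£12,530.00 − £12,000.00) = £1,104.00 + 15.6% × £530.00 = £1,186.68

£1,186.68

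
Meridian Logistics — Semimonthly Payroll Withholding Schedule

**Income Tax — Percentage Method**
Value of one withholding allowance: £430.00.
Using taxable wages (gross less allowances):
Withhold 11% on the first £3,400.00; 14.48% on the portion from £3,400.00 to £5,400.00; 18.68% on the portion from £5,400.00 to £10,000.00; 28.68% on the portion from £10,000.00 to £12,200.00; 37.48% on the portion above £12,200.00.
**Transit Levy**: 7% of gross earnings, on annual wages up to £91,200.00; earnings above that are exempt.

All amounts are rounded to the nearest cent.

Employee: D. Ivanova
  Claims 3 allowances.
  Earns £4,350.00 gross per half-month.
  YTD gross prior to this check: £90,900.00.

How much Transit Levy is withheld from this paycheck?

£21.00

Transit Levy: cap £91,200.00 − YTD £90,900.00 = £300.00 subject; 7% × £300.00 = £21.00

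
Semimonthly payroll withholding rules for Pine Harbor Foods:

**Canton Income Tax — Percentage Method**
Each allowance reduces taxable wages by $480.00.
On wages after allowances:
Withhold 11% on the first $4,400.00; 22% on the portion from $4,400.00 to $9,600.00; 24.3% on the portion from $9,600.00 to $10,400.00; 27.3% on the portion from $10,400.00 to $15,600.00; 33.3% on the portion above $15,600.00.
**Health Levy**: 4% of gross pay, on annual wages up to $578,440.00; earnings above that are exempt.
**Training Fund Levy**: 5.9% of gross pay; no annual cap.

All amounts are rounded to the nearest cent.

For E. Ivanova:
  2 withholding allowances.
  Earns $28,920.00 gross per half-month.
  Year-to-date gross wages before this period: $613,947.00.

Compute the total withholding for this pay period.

Canton Income Tax: taxable = $28,920.00 − 2×$480.00 = $27,960.00
  $3,242.00 + 33.3% × ($27,960.00 − $15,600.00) = $3,242.00 + 33.3% × $12,360.00 = $7,357.88
Health Levy: YTD $613,947.00 ≥ cap $578,440.00 → $0.00
Training Fund Levy: 5.9% × $28,920.00 = $1,706.28
Total: $7,357.88 + $0.00 + $1,706.28 = $9,064.16

$9,064.16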